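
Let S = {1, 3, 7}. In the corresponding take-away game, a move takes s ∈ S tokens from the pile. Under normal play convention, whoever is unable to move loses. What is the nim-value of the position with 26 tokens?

0

n :  0  1  2  3  4  5  6  7  8  9 10 11 12 13 14 15 16 17 18 19 20 21 22 23 24 25 26
G :  0  1  0  1  0  1  0  1  0  1  0  1  0  1  0  1  0  1  0  1  0  1  0  1  0  1  0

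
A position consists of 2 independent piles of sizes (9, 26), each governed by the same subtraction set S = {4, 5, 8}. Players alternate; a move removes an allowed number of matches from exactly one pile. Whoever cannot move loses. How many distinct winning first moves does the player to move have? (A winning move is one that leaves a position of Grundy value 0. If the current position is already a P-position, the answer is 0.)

3

All piles use S = {4, 5, 8}:
n :  0  1  2  3  4  5  6  7  8  9 10 11 12 13 14 15 16 17 18 19 20 21 22 23 24 25 26
G :  0  0  0  0  1  1  1  1  2  2  2  2  0  0  0  0  1  1  1  1  2  2  2  2  0  0  0
Pile A: G(9) = 2.
Pile B: G(26) = 0.
Combined Grundy value = 2 ⊕ 0 = 2.
A winning move leaves total XOR = 0, i.e. changes one component's Grundy value g to g ⊕ X where X is the current total.
Pile A: need g' = 2⊕2 = 0. Options: 9−4→G=1, 9−5→G=1, 9−8→G=0. Hits: 1.
Pile B: need g' = 0⊕2 = 2. Options: 26−4→G=2, 26−5→G=2, 26−8→G=1. Hits: 2.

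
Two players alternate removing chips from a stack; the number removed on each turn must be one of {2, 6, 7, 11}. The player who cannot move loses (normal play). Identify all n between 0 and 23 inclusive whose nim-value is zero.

0, 1, 4, 5, 9, 13, 14, 17, 18, 22

G(0) = 0
G(1) = mex{} = 0
G(2) = mex{0} = 1
G(3) = mex{0} = 1
G(4) = mex{1} = 0
G(5) = mex{1} = 0
G(6) = mex{0,0} = 1
G(7) = mex{0,0,0} = 1
G(8) = mex{1,1,0} = 2
G(9) = mex{1,1,1} = 0
G(10) = mex{2,0,1} = 3
G(11) = mex{0,0,0,0} = 1
G(12) = mex{3,1,0,0} = 2
G(13) = mex{1,1,1,1} = 0
G(14) = mex{2,2,1,1} = 0
G(15) = mex{0,0,2,0} = 1
G(16) = mex{0,3,0,0} = 1
G(17) = mex{1,1,3,1} = 0
G(18) = mex{1,2,1,1} = 0
G(19) = mex{0,0,2,2} = 1
G(20) = mex{0,0,0,0} = 1
G(21) = mex{1,1,0,3} = 2
G(22) = mex{1,1,1,1} = 0
G(23) = mex{2,0,1,2} = 3
P-positions are exactly the n with G(n) = 0.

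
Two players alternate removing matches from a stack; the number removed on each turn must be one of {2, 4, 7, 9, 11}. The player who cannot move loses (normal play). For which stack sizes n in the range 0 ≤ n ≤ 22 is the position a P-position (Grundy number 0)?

G(0) = 0
G(1) = mex{} = 0
G(2) = mex{0} = 1
G(3) = mex{0} = 1
G(4) = mex{1,0} = 2
G(5) = mex{1,0} = 2
G(6) = mex{2,1} = 0
G(7) = mex{2,1,0} = 3
G(8) = mex{0,2,0} = 1
G(9) = mex{3,2,1,0} = 4
G(10) = mex{1,0,1,0} = 2
G(11) = mex{4,3,2,1,0} = 5
G(12) = mex{2,1,2,1,0} = 3
G(13) = mex{5,4,0,2,1} = 3
G(14) = mex{3,2,3,2,1} = 0
G(15) = mex{3,5,1,0,2} = 4
G(16) = mex{0,3,4,3,2} = 1
G(17) = mex{4,3,2,1,0} = 5
G(18) = mex{1,0,5,4,3} = 2
G(19) = mex{5,4,3,2,1} = 0
G(20) = mex{2,1,3,5,4} = 0
G(21) = mex{0,5,0,3,2} = 1
G(22) = mex{0,2,4,3,5} = 1
P-positions are exactly the n with G(n) = 0.

0, 1, 6, 14, 19, 20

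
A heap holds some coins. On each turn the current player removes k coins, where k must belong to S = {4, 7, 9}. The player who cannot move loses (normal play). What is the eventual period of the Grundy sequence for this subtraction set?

n :  0  1  2  3  4  5  6  7  8  9 10 11 12 13 14 15 16 17 18 19 20 21 22 23 24 25 26 27
G :  0  0  0  0  1  1  1  1  2  2  2  2  3  0  0  0  0  1  1  1  1  2  2  2  2  3  0  0
G(n+13) = G(n) holds for n = 0,…,8 (a full window of length max(S) = 9), so the sequence is purely periodic with period 13.

13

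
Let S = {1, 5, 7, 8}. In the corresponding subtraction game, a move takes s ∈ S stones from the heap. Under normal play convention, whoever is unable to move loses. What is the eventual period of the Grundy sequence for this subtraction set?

G(0) = 0
G(1) = mex{0} = 1
G(2) = mex{1} = 0
G(3) = mex{0} = 1
G(4) = mex{1} = 0
G(5) = mex{0,0} = 1
G(6) = mex{1,1} = 0
G(7) = mex{0,0,0} = 1
G(8) = mex{1,1,1,0} = 2
G(9) = mex{2,0,0,1} = 3
G(10) = mex{3,1,1,0} = 2
G(11) = mex{2,0,0,1} = 3
G(12) = mex{3,1,1,0} = 2
G(13) = mex{2,2,0,1} = 3
G(14) = mex{3,3,1,0} = 2
G(15) = mex{2,2,2,1} = 0
G(16) = mex{0,3,3,2} = 1
G(17) = mex{1,2,2,3} = 0
G(18) = mex{0,3,3,2} = 1
G(19) = mex{1,2,2,3} = 0
G(20) = mex{0,0,3,2} = 1
G(21) = mex{1,1,2,3} = 0
G(22) = mex{0,0,0,2} = 1
G(23) = mex{1,1,1,0} = 2
G(24) = mex{2,0,0,1} = 3
G(25) = mex{3,1,1,0} = 2
G(26) = mex{2,0,0,1} = 3
G(27) = mex{3,1,1,0} = 2
G(28) = mex{2,2,0,1} = 3
G(29) = mex{3,3,1,0} = 2
G(30) = mex{2,2,2,1} = 0
G(31) = mex{0,3,3,2} = 1
G(n+15) = G(n) holds for n = 0,…,7 (a full window of length max(S) = 8), so the sequence is purely periodic with period 15.

15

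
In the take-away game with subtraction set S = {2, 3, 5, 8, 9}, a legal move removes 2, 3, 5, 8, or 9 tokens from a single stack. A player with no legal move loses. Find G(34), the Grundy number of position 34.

n :  0  1  2  3  4  5  6  7  8  9 10 11 12 13 14 15 16 17 18 19 20 21 22 23 24 25 26 27 28 29 30 31 32 33 34
G :  0  0  1  1  2  2  3  0  4  1  3  0  4  1  5  2  2  0  0  1  1  3  2  4  0  3  1  4  0  2  1  3  3  2  0

0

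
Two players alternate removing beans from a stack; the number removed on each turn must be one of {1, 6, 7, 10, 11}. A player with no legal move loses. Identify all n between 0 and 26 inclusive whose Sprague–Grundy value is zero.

G(0) = 0
G(1) = mex{0} = 1
G(2) = mex{1} = 0
G(3) = mex{0} = 1
G(4) = mex{1} = 0
G(5) = mex{0} = 1
G(6) = mex{1,0} = 2
G(7) = mex{2,1,0} = 3
G(8) = mex{3,0,1} = 2
G(9) = mex{2,1,0} = 3
G(10) = mex{3,0,1,0} = 2
G(11) = mex{2,1,0,1,0} = 3
G(12) = mex{3,2,1,0,1} = 4
G(13) = mex{4,3,2,1,0} = 5
G(14) = mex{5,2,3,0,1} = 4
G(15) = mex{4,3,2,1,0} = 5
G(16) = mex{5,2,3,2,1} = 0
G(17) = mex{0,3,2,3,2} = 1
G(18) = mex{1,4,3,2,3} = 0
G(19) = mex{0,5,4,3,2} = 1
G(20) = mex{1,4,5,2,3} = 0
G(21) = mex{0,5,4,3,2} = 1
G(22) = mex{1,0,5,4,3} = 2
G(23) = mex{2,1,0,5,4} = 3
G(24) = mex{3,0,1,4,5} = 2
G(25) = mex{2,1,0,5,4} = 3
G(26) = mex{3,0,1,0,5} = 2
P-positions are exactly the n with G(n) = 0.

0, 2, 4, 16, 18, 20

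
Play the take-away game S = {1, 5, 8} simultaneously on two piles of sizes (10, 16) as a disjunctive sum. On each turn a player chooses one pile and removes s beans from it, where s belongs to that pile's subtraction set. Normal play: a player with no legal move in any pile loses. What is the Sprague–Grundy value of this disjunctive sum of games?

All piles use S = {1, 5, 8}:
G(0) = 0
G(1) = mex{0} = 1
G(2) = mex{1} = 0
G(3) = mex{0} = 1
G(4) = mex{1} = 0
G(5) = mex{0,0} = 1
G(6) = mex{1,1} = 0
G(7) = mex{0,0} = 1
G(8) = mex{1,1,0} = 2
G(9) = mex{2,0,1} = 3
G(10) = mex{3,1,0} = 2
G(11) = mex{2,0,1} = 3
G(12) = mex{3,1,0} = 2
G(13) = mex{2,2,1} = 0
G(14) = mex{0,3,0} = 1
G(15) = mex{1,2,1} = 0
G(16) = mex{0,3,2} = 1
Pile A: G(10) = 2.
Pile B: G(16) = 1.
Combined Grundy value = 2 ⊕ 1 = 3.

3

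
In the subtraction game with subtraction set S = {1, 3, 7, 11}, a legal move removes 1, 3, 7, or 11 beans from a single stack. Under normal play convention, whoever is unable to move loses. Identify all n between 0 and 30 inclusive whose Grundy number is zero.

0, 2, 4, 6, 8, 10, 12, 14, 16, 18, 20, 22, 24, 26, 28, 30

n :  0  1  2  3  4  5  6  7  8  9 10 11 12 13 14 15 16 17 18 19 20 21 22 23 24 25 26 27 28 29 30
G :  0  1  0  1  0  1  0  1  0  1  0  1  0  1  0  1  0  1  0  1  0  1  0  1  0  1  0  1  0  1  0
P-positions are exactly the n with G(n) = 0.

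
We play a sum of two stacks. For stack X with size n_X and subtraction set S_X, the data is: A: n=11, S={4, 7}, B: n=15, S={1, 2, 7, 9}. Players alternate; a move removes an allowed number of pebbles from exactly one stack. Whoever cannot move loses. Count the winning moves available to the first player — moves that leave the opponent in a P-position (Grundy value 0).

4

Stack A, S = {4, 7}:
n :  0  1  2  3  4  5  6  7  8  9 10 11
G :  0  0  0  0  1  1  1  1  2  2  2  0
G_A(11) = 0.
Stack B, S = {1, 2, 7, 9}:
G(0) = 0
G(1) = mex{0} = 1
G(2) = mex{1,0} = 2
G(3) = mex{2,1} = 0
G(4) = mex{0,2} = 1
G(5) = mex{1,0} = 2
G(6) = mex{2,1} = 0
G(7) = mex{0,2,0} = 1
G(8) = mex{1,0,1} = 2
G(9) = mex{2,1,2,0} = 3
G(10) = mex{3,2,0,1} = 4
G(11) = mex{4,3,1,2} = 0
G(12) = mex{0,4,2,0} = 1
G(13) = mex{1,0,0,1} = 2
G(14) = mex{2,1,1,2} = 0
G(15) = mex{0,2,2,0} = 1
G_B(15) = 1.
Combined Grundy value = 0 ⊕ 1 = 1.
A winning move leaves total XOR = 0, i.e. changes one component's Grundy value g to g ⊕ X where X is the current total.
Stack A: need g' = 0⊕1 = 1. Options: 11−4→G=1, 11−7→G=1. Hits: 2.
Stack B: need g' = 1⊕1 = 0. Options: 15−1→G=0, 15−2→G=2, 15−7→G=2, 15−9→G=0. Hits: 2.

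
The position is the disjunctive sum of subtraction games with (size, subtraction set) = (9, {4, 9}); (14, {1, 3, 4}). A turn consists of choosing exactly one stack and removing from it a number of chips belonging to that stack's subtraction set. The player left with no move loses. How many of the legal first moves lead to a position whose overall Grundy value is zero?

3

Stack A, S = {4, 9}:
n : 0 1 2 3 4 5 6 7 8 9
G : 0 0 0 0 1 1 1 1 0 2
G_A(9) = 2.
Stack B, S = {1, 3, 4}:
G(0) = 0
G(1) = mex{0} = 1
G(2) = mex{1} = 0
G(3) = mex{0,0} = 1
G(4) = mex{1,1,0} = 2
G(5) = mex{2,0,1} = 3
G(6) = mex{3,1,0} = 2
G(7) = mex{2,2,1} = 0
G(8) = mex{0,3,2} = 1
G(9) = mex{1,2,3} = 0
G(10) = mex{0,0,2} = 1
G(11) = mex{1,1,0} = 2
G(12) = mex{2,0,1} = 3
G(13) = mex{3,1,0} = 2
G(14) = mex{2,2,1} = 0
G_B(14) = 0.
Combined Grundy value = 2 ⊕ 0 = 2.
A winning move leaves total XOR = 0, i.e. changes one component's Grundy value g to g ⊕ X where X is the current total.
Stack A: need g' = 2⊕2 = 0. Options: 9−4→G=1, 9−9→G=0. Hits: 1.
Stack B: need g' = 0⊕2 = 2. Options: 14−1→G=2, 14−3→G=2, 14−4→G=1. Hits: 2.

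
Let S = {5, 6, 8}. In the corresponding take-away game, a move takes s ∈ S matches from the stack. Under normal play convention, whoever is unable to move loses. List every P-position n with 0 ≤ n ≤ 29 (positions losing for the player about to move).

0, 1, 2, 3, 4, 13, 14, 15, 16, 17, 26, 27, 28, 29

G(0) = 0
G(1) = mex{} = 0
G(2) = mex{} = 0
G(3) = mex{} = 0
G(4) = mex{} = 0
G(5) = mex{0} = 1
G(6) = mex{0,0} = 1
G(7) = mex{0,0} = 1
G(8) = mex{0,0,0} = 1
G(9) = mex{0,0,0} = 1
G(10) = mex{1,0,0} = 2
G(11) = mex{1,1,0} = 2
G(12) = mex{1,1,0} = 2
G(13) = mex{1,1,1} = 0
G(14) = mex{1,1,1} = 0
G(15) = mex{2,1,1} = 0
G(16) = mex{2,2,1} = 0
G(17) = mex{2,2,1} = 0
G(18) = mex{0,2,2} = 1
G(19) = mex{0,0,2} = 1
G(20) = mex{0,0,2} = 1
G(21) = mex{0,0,0} = 1
G(22) = mex{0,0,0} = 1
G(23) = mex{1,0,0} = 2
G(24) = mex{1,1,0} = 2
G(25) = mex{1,1,0} = 2
G(26) = mex{1,1,1} = 0
G(27) = mex{1,1,1} = 0
G(28) = mex{2,1,1} = 0
G(29) = mex{2,2,1} = 0
P-positions are exactly the n with G(n) = 0.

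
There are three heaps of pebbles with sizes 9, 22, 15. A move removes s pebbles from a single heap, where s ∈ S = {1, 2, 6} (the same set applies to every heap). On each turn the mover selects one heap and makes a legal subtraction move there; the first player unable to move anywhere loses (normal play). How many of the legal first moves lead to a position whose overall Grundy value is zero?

4

All heaps use S = {1, 2, 6}:
G(0) = 0
G(1) = mex{0} = 1
G(2) = mex{1,0} = 2
G(3) = mex{2,1} = 0
G(4) = mex{0,2} = 1
G(5) = mex{1,0} = 2
G(6) = mex{2,1,0} = 3
G(7) = mex{3,2,1} = 0
G(8) = mex{0,3,2} = 1
G(9) = mex{1,0,0} = 2
G(10) = mex{2,1,1} = 0
G(11) = mex{0,2,2} = 1
G(12) = mex{1,0,3} = 2
G(13) = mex{2,1,0} = 3
G(14) = mex{3,2,1} = 0
G(15) = mex{0,3,2} = 1
G(16) = mex{1,0,0} = 2
G(17) = mex{2,1,1} = 0
G(18) = mex{0,2,2} = 1
G(19) = mex{1,0,3} = 2
G(20) = mex{2,1,0} = 3
G(21) = mex{3,2,1} = 0
G(22) = mex{0,3,2} = 1
Heap A: G(9) = 2.
Heap B: G(22) = 1.
Heap C: G(15) = 1.
Combined Grundy value = 2 ⊕ 1 ⊕ 1 = 2.
A winning move leaves total XOR = 0, i.e. changes one component's Grundy value g to g ⊕ X where X is the current total.
Heap A: need g' = 2⊕2 = 0. Options: 9−1→G=1, 9−2→G=0, 9−6→G=0. Hits: 2.
Heap B: need g' = 1⊕2 = 3. Options: 22−1→G=0, 22−2→G=3, 22−6→G=2. Hits: 1.
Heap C: need g' = 1⊕2 = 3. Options: 15−1→G=0, 15−2→G=3, 15−6→G=2. Hits: 1.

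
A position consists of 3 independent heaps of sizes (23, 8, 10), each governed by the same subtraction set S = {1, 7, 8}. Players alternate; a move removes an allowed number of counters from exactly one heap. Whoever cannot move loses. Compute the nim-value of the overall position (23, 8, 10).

2

All heaps use S = {1, 7, 8}:
G(0) = 0
G(1) = mex{0} = 1
G(2) = mex{1} = 0
G(3) = mex{0} = 1
G(4) = mex{1} = 0
G(5) = mex{0} = 1
G(6) = mex{1} = 0
G(7) = mex{0,0} = 1
G(8) = mex{1,1,0} = 2
G(9) = mex{2,0,1} = 3
G(10) = mex{3,1,0} = 2
G(11) = mex{2,0,1} = 3
G(12) = mex{3,1,0} = 2
G(13) = mex{2,0,1} = 3
G(14) = mex{3,1,0} = 2
G(15) = mex{2,2,1} = 0
G(16) = mex{0,3,2} = 1
G(17) = mex{1,2,3} = 0
G(18) = mex{0,3,2} = 1
G(19) = mex{1,2,3} = 0
G(20) = mex{0,3,2} = 1
G(21) = mex{1,2,3} = 0
G(22) = mex{0,0,2} = 1
G(23) = mex{1,1,0} = 2
Heap A: G(23) = 2.
Heap B: G(8) = 2.
Heap C: G(10) = 2.
Combined Grundy value = 2 ⊕ 2 ⊕ 2 = 2.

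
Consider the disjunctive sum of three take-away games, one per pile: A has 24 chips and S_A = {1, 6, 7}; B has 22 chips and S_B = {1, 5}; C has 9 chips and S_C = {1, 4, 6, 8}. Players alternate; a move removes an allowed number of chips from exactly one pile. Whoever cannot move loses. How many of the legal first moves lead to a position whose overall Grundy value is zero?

2

Pile A, S = {1, 6, 7}:
n :  0  1  2  3  4  5  6  7  8  9 10 11 12 13 14 15 16 17 18 19 20 21 22 23 24
G :  0  1  0  1  0  1  2  3  2  3  2  3  0  1  0  1  0  1  2  3  2  3  2  3  0
G_A(24) = 0.
Pile B, S = {1, 5}:
n :  0  1  2  3  4  5  6  7  8  9 10 11 12 13 14 15 16 17 18 19 20 21 22
G :  0  1  0  1  0  1  0  1  0  1  0  1  0  1  0  1  0  1  0  1  0  1  0
G_B(22) = 0.
Pile C, S = {1, 4, 6, 8}:
G(0) = 0
G(1) = mex{0} = 1
G(2) = mex{1} = 0
G(3) = mex{0} = 1
G(4) = mex{1,0} = 2
G(5) = mex{2,1} = 0
G(6) = mex{0,0,0} = 1
G(7) = mex{1,1,1} = 0
G(8) = mex{0,2,0,0} = 1
G(9) = mex{1,0,1,1} = 2
G_C(9) = 2.
Combined Grundy value = 0 ⊕ 0 ⊕ 2 = 2.
A winning move leaves total XOR = 0, i.e. changes one component's Grundy value g to g ⊕ X where X is the current total.
Pile A: need g' = 0⊕2 = 2. Options: 24−1→G=3, 24−6→G=2, 24−7→G=1. Hits: 1.
Pile B: need g' = 0⊕2 = 2. Options: 22−1→G=1, 22−5→G=1. Hits: 0.
Pile C: need g' = 2⊕2 = 0. Options: 9−1→G=1, 9−4→G=0, 9−6→G=1, 9−8→G=1. Hits: 1.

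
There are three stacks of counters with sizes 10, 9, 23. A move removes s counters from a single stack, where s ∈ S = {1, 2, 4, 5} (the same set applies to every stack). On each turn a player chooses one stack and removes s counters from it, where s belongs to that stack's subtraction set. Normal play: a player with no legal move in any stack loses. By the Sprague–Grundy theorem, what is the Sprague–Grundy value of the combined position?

All stacks use S = {1, 2, 4, 5}:
n :  0  1  2  3  4  5  6  7  8  9 10 11 12 13 14 15 16 17 18 19 20 21 22 23
G :  0  1  2  0  1  2  0  1  2  0  1  2  0  1  2  0  1  2  0  1  2  0  1  2
Stack A: G(10) = 1.
Stack B: G(9) = 0.
Stack C: G(23) = 2.
Combined Grundy value = 1 ⊕ 0 ⊕ 2 = 3.

3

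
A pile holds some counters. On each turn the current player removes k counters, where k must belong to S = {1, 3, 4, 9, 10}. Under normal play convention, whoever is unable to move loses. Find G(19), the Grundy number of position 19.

G(0) = 0
G(1) = mex{0} = 1
G(2) = mex{1} = 0
G(3) = mex{0,0} = 1
G(4) = mex{1,1,0} = 2
G(5) = mex{2,0,1} = 3
G(6) = mex{3,1,0} = 2
G(7) = mex{2,2,1} = 0
G(8) = mex{0,3,2} = 1
G(9) = mex{1,2,3,0} = 4
G(10) = mex{4,0,2,1,0} = 3
G(11) = mex{3,1,0,0,1} = 2
G(12) = mex{2,4,1,1,0} = 3
G(13) = mex{3,3,4,2,1} = 0
G(14) = mex{0,2,3,3,2} = 1
G(15) = mex{1,3,2,2,3} = 0
G(16) = mex{0,0,3,0,2} = 1
G(17) = mex{1,1,0,1,0} = 2
G(18) = mex{2,0,1,4,1} = 3
G(19) = mex{3,1,0,3,4} = 2

2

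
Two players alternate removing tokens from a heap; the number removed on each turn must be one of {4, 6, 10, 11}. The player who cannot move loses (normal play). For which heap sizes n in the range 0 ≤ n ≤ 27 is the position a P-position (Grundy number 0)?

n :  0  1  2  3  4  5  6  7  8  9 10 11 12 13 14 15 16 17 18 19 20 21 22 23 24 25 26 27
G :  0  0  0  0  1  1  1  1  2  2  2  2  3  3  3  0  0  0  0  1  1  1  1  2  2  2  2  3
P-positions are exactly the n with G(n) = 0.

0, 1, 2, 3, 15, 16, 17, 18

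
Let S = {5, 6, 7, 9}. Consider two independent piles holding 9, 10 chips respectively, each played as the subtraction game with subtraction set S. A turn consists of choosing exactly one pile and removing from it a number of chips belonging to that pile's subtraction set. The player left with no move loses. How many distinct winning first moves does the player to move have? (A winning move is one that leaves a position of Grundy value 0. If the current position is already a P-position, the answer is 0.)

All piles use S = {5, 6, 7, 9}:
n :  0  1  2  3  4  5  6  7  8  9 10
G :  0  0  0  0  0  1  1  1  1  1  2
Pile A: G(9) = 1.
Pile B: G(10) = 2.
Combined Grundy value = 1 ⊕ 2 = 3.
A winning move leaves total XOR = 0, i.e. changes one component's Grundy value g to g ⊕ X where X is the current total.
Pile A: need g' = 1⊕3 = 2. Options: 9−5→G=0, 9−6→G=0, 9−7→G=0, 9−9→G=0. Hits: 0.
Pile B: need g' = 2⊕3 = 1. Options: 10−5→G=1, 10−6→G=0, 10−7→G=0, 10−9→G=0. Hits: 1.

1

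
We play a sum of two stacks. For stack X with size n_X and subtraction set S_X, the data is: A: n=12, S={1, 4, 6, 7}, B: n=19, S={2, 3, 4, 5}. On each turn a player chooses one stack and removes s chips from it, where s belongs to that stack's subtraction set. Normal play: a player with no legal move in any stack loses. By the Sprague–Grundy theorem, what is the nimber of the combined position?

0

Stack A, S = {1, 4, 6, 7}:
G(0) = 0
G(1) = mex{0} = 1
G(2) = mex{1} = 0
G(3) = mex{0} = 1
G(4) = mex{1,0} = 2
G(5) = mex{2,1} = 0
G(6) = mex{0,0,0} = 1
G(7) = mex{1,1,1,0} = 2
G(8) = mex{2,2,0,1} = 3
G(9) = mex{3,0,1,0} = 2
G(10) = mex{2,1,2,1} = 0
G(11) = mex{0,2,0,2} = 1
G(12) = mex{1,3,1,0} = 2
G_A(12) = 2.
Stack B, S = {2, 3, 4, 5}:
G(0) = 0
G(1) = mex{} = 0
G(2) = mex{0} = 1
G(3) = mex{0,0} = 1
G(4) = mex{1,0,0} = 2
G(5) = mex{1,1,0,0} = 2
G(6) = mex{2,1,1,0} = 3
G(7) = mex{2,2,1,1} = 0
G(8) = mex{3,2,2,1} = 0
G(9) = mex{0,3,2,2} = 1
G(10) = mex{0,0,3,2} = 1
G(11) = mex{1,0,0,3} = 2
G(12) = mex{1,1,0,0} = 2
G(13) = mex{2,1,1,0} = 3
G(14) = mex{2,2,1,1} = 0
G(15) = mex{3,2,2,1} = 0
G(16) = mex{0,3,2,2} = 1
G(17) = mex{0,0,3,2} = 1
G(18) = mex{1,0,0,3} = 2
G(19) = mex{1,1,0,0} = 2
G_B(19) = 2.
Combined Grundy value = 2 ⊕ 2 = 0.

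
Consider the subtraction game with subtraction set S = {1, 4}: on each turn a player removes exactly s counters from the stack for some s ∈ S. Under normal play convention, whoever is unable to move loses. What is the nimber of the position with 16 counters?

1

G(0) = 0
G(1) = mex{0} = 1
G(2) = mex{1} = 0
G(3) = mex{0} = 1
G(4) = mex{1,0} = 2
G(5) = mex{2,1} = 0
G(6) = mex{0,0} = 1
G(7) = mex{1,1} = 0
G(8) = mex{0,2} = 1
G(9) = mex{1,0} = 2
G(10) = mex{2,1} = 0
G(11) = mex{0,0} = 1
G(12) = mex{1,1} = 0
G(13) = mex{0,2} = 1
G(14) = mex{1,0} = 2
G(15) = mex{2,1} = 0
G(16) = mex{0,0} = 1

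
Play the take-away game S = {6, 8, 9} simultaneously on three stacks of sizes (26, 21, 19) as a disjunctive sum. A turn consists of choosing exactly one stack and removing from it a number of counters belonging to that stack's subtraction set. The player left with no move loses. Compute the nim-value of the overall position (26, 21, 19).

0

All stacks use S = {6, 8, 9}:
n :  0  1  2  3  4  5  6  7  8  9 10 11 12 13 14 15 16 17 18 19 20 21 22 23 24 25 26
G :  0  0  0  0  0  0  1  1  1  1  1  1  2  2  2  0  0  0  0  0  0  1  1  1  1  1  1
Stack A: G(26) = 1.
Stack B: G(21) = 1.
Stack C: G(19) = 0.
Combined Grundy value = 1 ⊕ 1 ⊕ 0 = 0.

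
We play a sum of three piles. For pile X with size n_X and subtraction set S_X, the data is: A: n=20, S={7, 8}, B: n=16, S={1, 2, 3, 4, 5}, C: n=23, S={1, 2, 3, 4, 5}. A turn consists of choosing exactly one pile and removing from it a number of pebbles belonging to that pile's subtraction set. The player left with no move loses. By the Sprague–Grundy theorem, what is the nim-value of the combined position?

1

Pile A, S = {7, 8}:
G(0) = 0
G(1) = mex{} = 0
G(2) = mex{} = 0
G(3) = mex{} = 0
G(4) = mex{} = 0
G(5) = mex{} = 0
G(6) = mex{} = 0
G(7) = mex{0} = 1
G(8) = mex{0,0} = 1
G(9) = mex{0,0} = 1
G(10) = mex{0,0} = 1
G(11) = mex{0,0} = 1
G(12) = mex{0,0} = 1
G(13) = mex{0,0} = 1
G(14) = mex{1,0} = 2
G(15) = mex{1,1} = 0
G(16) = mex{1,1} = 0
G(17) = mex{1,1} = 0
G(18) = mex{1,1} = 0
G(19) = mex{1,1} = 0
G(20) = mex{1,1} = 0
G_A(20) = 0.
Pile B, S = {1, 2, 3, 4, 5}:
n :  0  1  2  3  4  5  6  7  8  9 10 11 12 13 14 15 16
G :  0  1  2  3  4  5  0  1  2  3  4  5  0  1  2  3  4
G_B(16) = 4.
Pile C, S = {1, 2, 3, 4, 5}:
G(0) = 0
G(1) = mex{0} = 1
G(2) = mex{1,0} = 2
G(3) = mex{2,1,0} = 3
G(4) = mex{3,2,1,0} = 4
G(5) = mex{4,3,2,1,0} = 5
G(6) = mex{5,4,3,2,1} = 0
G(7) = mex{0,5,4,3,2} = 1
G(8) = mex{1,0,5,4,3} = 2
G(9) = mex{2,1,0,5,4} = 3
G(10) = mex{3,2,1,0,5} = 4
G(11) = mex{4,3,2,1,0} = 5
G(12) = mex{5,4,3,2,1} = 0
G(13) = mex{0,5,4,3,2} = 1
G(14) = mex{1,0,5,4,3} = 2
G(15) = mex{2,1,0,5,4} = 3
G(16) = mex{3,2,1,0,5} = 4
G(17) = mex{4,3,2,1,0} = 5
G(18) = mex{5,4,3,2,1} = 0
G(19) = mex{0,5,4,3,2} = 1
G(20) = mex{1,0,5,4,3} = 2
G(21) = mex{2,1,0,5,4} = 3
G(22) = mex{3,2,1,0,5} = 4
G(23) = mex{4,3,2,1,0} = 5
G_C(23) = 5.
Combined Grundy value = 0 ⊕ 4 ⊕ 5 = 1.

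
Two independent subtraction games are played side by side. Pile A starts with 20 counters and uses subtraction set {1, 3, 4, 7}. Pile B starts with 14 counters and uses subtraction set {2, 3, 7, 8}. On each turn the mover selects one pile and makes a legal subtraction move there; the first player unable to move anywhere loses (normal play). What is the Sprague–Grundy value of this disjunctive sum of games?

Pile A, S = {1, 3, 4, 7}:
n :  0  1  2  3  4  5  6  7  8  9 10 11 12 13 14 15 16 17 18 19 20
G :  0  1  0  1  2  3  2  3  0  1  0  1  2  3  2  3  0  1  0  1  2
G_A(20) = 2.
Pile B, S = {2, 3, 7, 8}:
G(0) = 0
G(1) = mex{} = 0
G(2) = mex{0} = 1
G(3) = mex{0,0} = 1
G(4) = mex{1,0} = 2
G(5) = mex{1,1} = 0
G(6) = mex{2,1} = 0
G(7) = mex{0,2,0} = 1
G(8) = mex{0,0,0,0} = 1
G(9) = mex{1,0,1,0} = 2
G(10) = mex{1,1,1,1} = 0
G(11) = mex{2,1,2,1} = 0
G(12) = mex{0,2,0,2} = 1
G(13) = mex{0,0,0,0} = 1
G(14) = mex{1,0,1,0} = 2
G_B(14) = 2.
Combined Grundy value = 2 ⊕ 2 = 0.

0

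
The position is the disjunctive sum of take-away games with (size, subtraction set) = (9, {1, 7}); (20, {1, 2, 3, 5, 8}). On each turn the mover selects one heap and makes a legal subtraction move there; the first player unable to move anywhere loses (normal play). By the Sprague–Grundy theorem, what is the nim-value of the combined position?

1

Heap A, S = {1, 7}:
G(0) = 0
G(1) = mex{0} = 1
G(2) = mex{1} = 0
G(3) = mex{0} = 1
G(4) = mex{1} = 0
G(5) = mex{0} = 1
G(6) = mex{1} = 0
G(7) = mex{0,0} = 1
G(8) = mex{1,1} = 0
G(9) = mex{0,0} = 1
G_A(9) = 1.
Heap B, S = {1, 2, 3, 5, 8}:
G(0) = 0
G(1) = mex{0} = 1
G(2) = mex{1,0} = 2
G(3) = mex{2,1,0} = 3
G(4) = mex{3,2,1} = 0
G(5) = mex{0,3,2,0} = 1
G(6) = mex{1,0,3,1} = 2
G(7) = mex{2,1,0,2} = 3
G(8) = mex{3,2,1,3,0} = 4
G(9) = mex{4,3,2,0,1} = 5
G(10) = mex{5,4,3,1,2} = 0
G(11) = mex{0,5,4,2,3} = 1
G(12) = mex{1,0,5,3,0} = 2
G(13) = mex{2,1,0,4,1} = 3
G(14) = mex{3,2,1,5,2} = 0
G(15) = mex{0,3,2,0,3} = 1
G(16) = mex{1,0,3,1,4} = 2
G(17) = mex{2,1,0,2,5} = 3
G(18) = mex{3,2,1,3,0} = 4
G(19) = mex{4,3,2,0,1} = 5
G(20) = mex{5,4,3,1,2} = 0
G_B(20) = 0.
Combined Grundy value = 1 ⊕ 0 = 1.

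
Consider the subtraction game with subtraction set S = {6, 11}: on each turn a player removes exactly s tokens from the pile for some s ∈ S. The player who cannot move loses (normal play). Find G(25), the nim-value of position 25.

1

n :  0  1  2  3  4  5  6  7  8  9 10 11 12 13 14 15 16 17 18 19 20 21 22 23 24 25
G :  0  0  0  0  0  0  1  1  1  1  1  1  2  2  2  2  2  0  0  0  0  0  0  1  1  1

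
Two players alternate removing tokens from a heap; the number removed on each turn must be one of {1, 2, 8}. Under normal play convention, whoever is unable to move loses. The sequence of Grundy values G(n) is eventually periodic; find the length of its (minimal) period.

n :  0  1  2  3  4  5  6  7  8  9 10 11 12 13 14
G :  0  1  2  0  1  2  0  1  2  0  1  2  0  1  2
G(n+3) = G(n) holds for n = 0,…,7 (a full window of length max(S) = 8), so the sequence is purely periodic with period 3.

3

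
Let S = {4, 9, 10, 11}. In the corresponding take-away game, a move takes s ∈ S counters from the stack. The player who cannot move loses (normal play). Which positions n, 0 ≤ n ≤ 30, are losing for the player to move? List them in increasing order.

n :  0  1  2  3  4  5  6  7  8  9 10 11 12 13 14 15 16 17 18 19 20 21 22 23 24 25 26 27 28 29 30
G :  0  0  0  0  1  1  1  1  0  2  2  2  1  3  3  0  0  2  4  1  1  0  0  0  2  1  1  1  0  0  2
P-positions are exactly the n with G(n) = 0.

0, 1, 2, 3, 8, 15, 16, 21, 22, 23, 28, 29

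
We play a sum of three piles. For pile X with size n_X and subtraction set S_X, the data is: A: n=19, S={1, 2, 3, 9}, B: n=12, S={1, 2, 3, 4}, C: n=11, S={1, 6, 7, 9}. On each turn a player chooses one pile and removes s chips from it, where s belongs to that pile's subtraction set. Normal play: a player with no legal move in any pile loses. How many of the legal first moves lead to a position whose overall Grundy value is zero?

Pile A, S = {1, 2, 3, 9}:
n :  0  1  2  3  4  5  6  7  8  9 10 11 12 13 14 15 16 17 18 19
G :  0  1  2  3  0  1  2  3  0  1  2  3  0  1  2  3  0  1  2  3
G_A(19) = 3.
Pile B, S = {1, 2, 3, 4}:
n :  0  1  2  3  4  5  6  7  8  9 10 11 12
G :  0  1  2  3  4  0  1  2  3  4  0  1  2
G_B(12) = 2.
Pile C, S = {1, 6, 7, 9}:
G(0) = 0
G(1) = mex{0} = 1
G(2) = mex{1} = 0
G(3) = mex{0} = 1
G(4) = mex{1} = 0
G(5) = mex{0} = 1
G(6) = mex{1,0} = 2
G(7) = mex{2,1,0} = 3
G(8) = mex{3,0,1} = 2
G(9) = mex{2,1,0,0} = 3
G(10) = mex{3,0,1,1} = 2
G(11) = mex{2,1,0,0} = 3
G_C(11) = 3.
Combined Grundy value = 3 ⊕ 2 ⊕ 3 = 2.
A winning move leaves total XOR = 0, i.e. changes one component's Grundy value g to g ⊕ X where X is the current total.
Pile A: need g' = 3⊕2 = 1. Options: 19−1→G=2, 19−2→G=1, 19−3→G=0, 19−9→G=2. Hits: 1.
Pile B: need g' = 2⊕2 = 0. Options: 12−1→G=1, 12−2→G=0, 12−3→G=4, 12−4→G=3. Hits: 1.
Pile C: need g' = 3⊕2 = 1. Options: 11−1→G=2, 11−6→G=1, 11−7→G=0, 11−9→G=0. Hits: 1.

3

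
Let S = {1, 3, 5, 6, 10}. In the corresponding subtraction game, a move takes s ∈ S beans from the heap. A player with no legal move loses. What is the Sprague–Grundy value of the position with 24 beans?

n :  0  1  2  3  4  5  6  7  8  9 10 11 12 13 14 15 16 17 18 19 20 21 22 23 24
G :  0  1  0  1  0  1  2  3  2  3  2  0  1  0  1  0  1  2  3  2  3  2  0  1  0

0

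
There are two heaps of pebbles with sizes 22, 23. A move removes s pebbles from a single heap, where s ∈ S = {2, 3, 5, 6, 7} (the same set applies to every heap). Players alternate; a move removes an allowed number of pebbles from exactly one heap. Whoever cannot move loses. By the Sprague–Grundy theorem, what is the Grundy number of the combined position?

All heaps use S = {2, 3, 5, 6, 7}:
n :  0  1  2  3  4  5  6  7  8  9 10 11 12 13 14 15 16 17 18 19 20 21 22 23
G :  0  0  1  1  2  2  3  3  4  0  0  1  1  2  2  3  3  4  0  0  1  1  2  2
Heap A: G(22) = 2.
Heap B: G(23) = 2.
Combined Grundy value = 2 ⊕ 2 = 0.

0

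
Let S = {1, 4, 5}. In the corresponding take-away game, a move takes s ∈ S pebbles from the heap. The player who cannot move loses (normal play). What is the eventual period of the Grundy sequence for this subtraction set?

8

n :  0  1  2  3  4  5  6  7  8  9 10 11 12 13 14 15 16 17
G :  0  1  0  1  2  3  2  3  0  1  0  1  2  3  2  3  0  1
G(n+8) = G(n) holds for n = 0,…,4 (a full window of length max(S) = 5), so the sequence is purely periodic with period 8.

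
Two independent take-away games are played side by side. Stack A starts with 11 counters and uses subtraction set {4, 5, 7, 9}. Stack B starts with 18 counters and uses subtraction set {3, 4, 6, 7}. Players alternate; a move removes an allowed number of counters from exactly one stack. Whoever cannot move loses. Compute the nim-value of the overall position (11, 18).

0

Stack A, S = {4, 5, 7, 9}:
n :  0  1  2  3  4  5  6  7  8  9 10 11
G :  0  0  0  0  1  1  1  1  2  2  2  2
G_A(11) = 2.
Stack B, S = {3, 4, 6, 7}:
G(0) = 0
G(1) = mex{} = 0
G(2) = mex{} = 0
G(3) = mex{0} = 1
G(4) = mex{0,0} = 1
G(5) = mex{0,0} = 1
G(6) = mex{1,0,0} = 2
G(7) = mex{1,1,0,0} = 2
G(8) = mex{1,1,0,0} = 2
G(9) = mex{2,1,1,0} = 3
G(10) = mex{2,2,1,1} = 0
G(11) = mex{2,2,1,1} = 0
G(12) = mex{3,2,2,1} = 0
G(13) = mex{0,3,2,2} = 1
G(14) = mex{0,0,2,2} = 1
G(15) = mex{0,0,3,2} = 1
G(16) = mex{1,0,0,3} = 2
G(17) = mex{1,1,0,0} = 2
G(18) = mex{1,1,0,0} = 2
G_B(18) = 2.
Combined Grundy value = 2 ⊕ 2 = 0.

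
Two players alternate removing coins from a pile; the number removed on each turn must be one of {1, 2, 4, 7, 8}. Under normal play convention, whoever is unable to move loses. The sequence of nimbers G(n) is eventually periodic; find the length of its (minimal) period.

n :  0  1  2  3  4  5  6  7  8  9 10 11 12 13 14
G :  0  1  2  0  1  2  0  1  2  0  1  2  0  1  2
G(n+3) = G(n) holds for n = 0,…,7 (a full window of length max(S) = 8), so the sequence is purely periodic with period 3.

3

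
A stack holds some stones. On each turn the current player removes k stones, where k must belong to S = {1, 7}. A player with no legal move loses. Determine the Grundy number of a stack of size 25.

G(0) = 0
G(1) = mex{0} = 1
G(2) = mex{1} = 0
G(3) = mex{0} = 1
G(4) = mex{1} = 0
G(5) = mex{0} = 1
G(6) = mex{1} = 0
G(7) = mex{0,0} = 1
G(8) = mex{1,1} = 0
G(9) = mex{0,0} = 1
G(10) = mex{1,1} = 0
G(11) = mex{0,0} = 1
G(12) = mex{1,1} = 0
G(13) = mex{0,0} = 1
G(14) = mex{1,1} = 0
G(15) = mex{0,0} = 1
G(16) = mex{1,1} = 0
G(17) = mex{0,0} = 1
G(18) = mex{1,1} = 0
G(19) = mex{0,0} = 1
G(20) = mex{1,1} = 0
G(21) = mex{0,0} = 1
G(22) = mex{1,1} = 0
G(23) = mex{0,0} = 1
G(24) = mex{1,1} = 0
G(25) = mex{0,0} = 1

1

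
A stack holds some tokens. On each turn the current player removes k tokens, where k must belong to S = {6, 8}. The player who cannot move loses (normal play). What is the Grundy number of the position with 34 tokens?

G(0) = 0
G(1) = mex{} = 0
G(2) = mex{} = 0
G(3) = mex{} = 0
G(4) = mex{} = 0
G(5) = mex{} = 0
G(6) = mex{0} = 1
G(7) = mex{0} = 1
G(8) = mex{0,0} = 1
G(9) = mex{0,0} = 1
G(10) = mex{0,0} = 1
G(11) = mex{0,0} = 1
G(12) = mex{1,0} = 2
G(13) = mex{1,0} = 2
G(14) = mex{1,1} = 0
G(15) = mex{1,1} = 0
G(16) = mex{1,1} = 0
G(17) = mex{1,1} = 0
G(18) = mex{2,1} = 0
G(19) = mex{2,1} = 0
G(20) = mex{0,2} = 1
G(21) = mex{0,2} = 1
G(22) = mex{0,0} = 1
G(23) = mex{0,0} = 1
G(24) = mex{0,0} = 1
G(25) = mex{0,0} = 1
G(26) = mex{1,0} = 2
G(27) = mex{1,0} = 2
G(28) = mex{1,1} = 0
G(29) = mex{1,1} = 0
G(30) = mex{1,1} = 0
G(31) = mex{1,1} = 0
G(32) = mex{2,1} = 0
G(33) = mex{2,1} = 0
G(34) = mex{0,2} = 1

1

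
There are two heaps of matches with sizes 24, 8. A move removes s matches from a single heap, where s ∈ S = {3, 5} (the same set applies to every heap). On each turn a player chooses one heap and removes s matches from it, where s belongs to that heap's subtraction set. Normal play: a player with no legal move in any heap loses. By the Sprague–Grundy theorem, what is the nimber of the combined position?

All heaps use S = {3, 5}:
n :  0  1  2  3  4  5  6  7  8  9 10 11 12 13 14 15 16 17 18 19 20 21 22 23 24
G :  0  0  0  1  1  1  2  2  0  0  0  1  1  1  2  2  0  0  0  1  1  1  2  2  0
Heap A: G(24) = 0.
Heap B: G(8) = 0.
Combined Grundy value = 0 ⊕ 0 = 0.

0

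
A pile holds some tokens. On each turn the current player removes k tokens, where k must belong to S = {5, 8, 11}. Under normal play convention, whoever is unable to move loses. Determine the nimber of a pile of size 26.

2

G(0) = 0
G(1) = mex{} = 0
G(2) = mex{} = 0
G(3) = mex{} = 0
G(4) = mex{} = 0
G(5) = mex{0} = 1
G(6) = mex{0} = 1
G(7) = mex{0} = 1
G(8) = mex{0,0} = 1
G(9) = mex{0,0} = 1
G(10) = mex{1,0} = 2
G(11) = mex{1,0,0} = 2
G(12) = mex{1,0,0} = 2
G(13) = mex{1,1,0} = 2
G(14) = mex{1,1,0} = 2
G(15) = mex{2,1,0} = 3
G(16) = mex{2,1,1} = 0
G(17) = mex{2,1,1} = 0
G(18) = mex{2,2,1} = 0
G(19) = mex{2,2,1} = 0
G(20) = mex{3,2,1} = 0
G(21) = mex{0,2,2} = 1
G(22) = mex{0,2,2} = 1
G(23) = mex{0,3,2} = 1
G(24) = mex{0,0,2} = 1
G(25) = mex{0,0,2} = 1
G(26) = mex{1,0,3} = 2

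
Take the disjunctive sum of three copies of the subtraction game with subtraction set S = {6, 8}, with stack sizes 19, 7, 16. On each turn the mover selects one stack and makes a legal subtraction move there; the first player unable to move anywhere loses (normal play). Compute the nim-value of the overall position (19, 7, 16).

All stacks use S = {6, 8}:
n :  0  1  2  3  4  5  6  7  8  9 10 11 12 13 14 15 16 17 18 19
G :  0  0  0  0  0  0  1  1  1  1  1  1  2  2  0  0  0  0  0  0
Stack A: G(19) = 0.
Stack B: G(7) = 1.
Stack C: G(16) = 0.
Combined Grundy value = 0 ⊕ 1 ⊕ 0 = 1.

1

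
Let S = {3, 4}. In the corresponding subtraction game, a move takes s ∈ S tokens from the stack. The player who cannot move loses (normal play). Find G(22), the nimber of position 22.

n :  0  1  2  3  4  5  6  7  8  9 10 11 12 13 14 15 16 17 18 19 20 21 22
G :  0  0  0  1  1  1  2  0  0  0  1  1  1  2  0  0  0  1  1  1  2  0  0

0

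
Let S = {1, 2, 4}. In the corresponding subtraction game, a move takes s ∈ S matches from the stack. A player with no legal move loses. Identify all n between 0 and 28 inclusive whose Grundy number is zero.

0, 3, 6, 9, 12, 15, 18, 21, 24, 27

n :  0  1  2  3  4  5  6  7  8  9 10 11 12 13 14 15 16 17 18 19 20 21 22 23 24 25 26 27 28
G :  0  1  2  0  1  2  0  1  2  0  1  2  0  1  2  0  1  2  0  1  2  0  1  2  0  1  2  0  1
P-positions are exactly the n with G(n) = 0.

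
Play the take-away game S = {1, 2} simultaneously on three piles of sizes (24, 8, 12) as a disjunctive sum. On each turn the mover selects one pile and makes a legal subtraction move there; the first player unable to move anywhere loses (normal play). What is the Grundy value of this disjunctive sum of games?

All piles use S = {1, 2}:
G(0) = 0
G(1) = mex{0} = 1
G(2) = mex{1,0} = 2
G(3) = mex{2,1} = 0
G(4) = mex{0,2} = 1
G(5) = mex{1,0} = 2
G(6) = mex{2,1} = 0
G(7) = mex{0,2} = 1
G(8) = mex{1,0} = 2
G(9) = mex{2,1} = 0
G(10) = mex{0,2} = 1
G(11) = mex{1,0} = 2
G(12) = mex{2,1} = 0
G(13) = mex{0,2} = 1
G(14) = mex{1,0} = 2
G(15) = mex{2,1} = 0
G(16) = mex{0,2} = 1
G(17) = mex{1,0} = 2
G(18) = mex{2,1} = 0
G(19) = mex{0,2} = 1
G(20) = mex{1,0} = 2
G(21) = mex{2,1} = 0
G(22) = mex{0,2} = 1
G(23) = mex{1,0} = 2
G(24) = mex{2,1} = 0
Pile A: G(24) = 0.
Pile B: G(8) = 2.
Pile C: G(12) = 0.
Combined Grundy value = 0 ⊕ 2 ⊕ 0 = 2.

2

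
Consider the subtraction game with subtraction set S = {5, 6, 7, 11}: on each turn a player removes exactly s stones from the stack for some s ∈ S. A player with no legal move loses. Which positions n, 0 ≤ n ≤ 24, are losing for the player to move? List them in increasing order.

0, 1, 2, 3, 4, 16, 17, 18, 19, 20

G(0) = 0
G(1) = mex{} = 0
G(2) = mex{} = 0
G(3) = mex{} = 0
G(4) = mex{} = 0
G(5) = mex{0} = 1
G(6) = mex{0,0} = 1
G(7) = mex{0,0,0} = 1
G(8) = mex{0,0,0} = 1
G(9) = mex{0,0,0} = 1
G(10) = mex{1,0,0} = 2
G(11) = mex{1,1,0,0} = 2
G(12) = mex{1,1,1,0} = 2
G(13) = mex{1,1,1,0} = 2
G(14) = mex{1,1,1,0} = 2
G(15) = mex{2,1,1,0} = 3
G(16) = mex{2,2,1,1} = 0
G(17) = mex{2,2,2,1} = 0
G(18) = mex{2,2,2,1} = 0
G(19) = mex{2,2,2,1} = 0
G(20) = mex{3,2,2,1} = 0
G(21) = mex{0,3,2,2} = 1
G(22) = mex{0,0,3,2} = 1
G(23) = mex{0,0,0,2} = 1
G(24) = mex{0,0,0,2} = 1
P-positions are exactly the n with G(n) = 0.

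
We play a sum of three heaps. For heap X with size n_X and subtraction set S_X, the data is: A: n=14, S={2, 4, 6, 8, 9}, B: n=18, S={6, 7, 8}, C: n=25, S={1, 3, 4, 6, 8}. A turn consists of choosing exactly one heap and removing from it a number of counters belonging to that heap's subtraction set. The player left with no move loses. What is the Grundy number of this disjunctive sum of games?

3

Heap A, S = {2, 4, 6, 8, 9}:
n :  0  1  2  3  4  5  6  7  8  9 10 11 12 13 14
G :  0  0  1  1  2  2  3  3  4  4  5  0  0  1  1
G_A(14) = 1.
Heap B, S = {6, 7, 8}:
n :  0  1  2  3  4  5  6  7  8  9 10 11 12 13 14 15 16 17 18
G :  0  0  0  0  0  0  1  1  1  1  1  1  2  2  0  0  0  0  0
G_B(18) = 0.
Heap C, S = {1, 3, 4, 6, 8}:
G(0) = 0
G(1) = mex{0} = 1
G(2) = mex{1} = 0
G(3) = mex{0,0} = 1
G(4) = mex{1,1,0} = 2
G(5) = mex{2,0,1} = 3
G(6) = mex{3,1,0,0} = 2
G(7) = mex{2,2,1,1} = 0
G(8) = mex{0,3,2,0,0} = 1
G(9) = mex{1,2,3,1,1} = 0
G(10) = mex{0,0,2,2,0} = 1
G(11) = mex{1,1,0,3,1} = 2
G(12) = mex{2,0,1,2,2} = 3
G(13) = mex{3,1,0,0,3} = 2
G(14) = mex{2,2,1,1,2} = 0
G(15) = mex{0,3,2,0,0} = 1
G(16) = mex{1,2,3,1,1} = 0
G(17) = mex{0,0,2,2,0} = 1
G(18) = mex{1,1,0,3,1} = 2
G(19) = mex{2,0,1,2,2} = 3
G(20) = mex{3,1,0,0,3} = 2
G(21) = mex{2,2,1,1,2} = 0
G(22) = mex{0,3,2,0,0} = 1
G(23) = mex{1,2,3,1,1} = 0
G(24) = mex{0,0,2,2,0} = 1
G(25) = mex{1,1,0,3,1} = 2
G_C(25) = 2.
Combined Grundy value = 1 ⊕ 0 ⊕ 2 = 3.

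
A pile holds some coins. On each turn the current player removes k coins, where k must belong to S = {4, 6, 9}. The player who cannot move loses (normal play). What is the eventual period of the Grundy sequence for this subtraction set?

13

G(0) = 0
G(1) = mex{} = 0
G(2) = mex{} = 0
G(3) = mex{} = 0
G(4) = mex{0} = 1
G(5) = mex{0} = 1
G(6) = mex{0,0} = 1
G(7) = mex{0,0} = 1
G(8) = mex{1,0} = 2
G(9) = mex{1,0,0} = 2
G(10) = mex{1,1,0} = 2
G(11) = mex{1,1,0} = 2
G(12) = mex{2,1,0} = 3
G(13) = mex{2,1,1} = 0
G(14) = mex{2,2,1} = 0
G(15) = mex{2,2,1} = 0
G(16) = mex{3,2,1} = 0
G(17) = mex{0,2,2} = 1
G(18) = mex{0,3,2} = 1
G(19) = mex{0,0,2} = 1
G(20) = mex{0,0,2} = 1
G(21) = mex{1,0,3} = 2
G(22) = mex{1,0,0} = 2
G(23) = mex{1,1,0} = 2
G(24) = mex{1,1,0} = 2
G(25) = mex{2,1,0} = 3
G(26) = mex{2,1,1} = 0
G(27) = mex{2,2,1} = 0
G(n+13) = G(n) holds for n = 0,…,8 (a full window of length max(S) = 9), so the sequence is purely periodic with period 13.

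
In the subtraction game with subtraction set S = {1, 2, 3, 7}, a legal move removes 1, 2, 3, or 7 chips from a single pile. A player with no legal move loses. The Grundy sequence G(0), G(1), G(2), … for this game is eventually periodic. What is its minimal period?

4

n :  0  1  2  3  4  5  6  7  8  9 10 11 12 13 14
G :  0  1  2  3  0  1  2  3  0  1  2  3  0  1  2
G(n+4) = G(n) holds for n = 0,…,6 (a full window of length max(S) = 7), so the sequence is purely periodic with period 4.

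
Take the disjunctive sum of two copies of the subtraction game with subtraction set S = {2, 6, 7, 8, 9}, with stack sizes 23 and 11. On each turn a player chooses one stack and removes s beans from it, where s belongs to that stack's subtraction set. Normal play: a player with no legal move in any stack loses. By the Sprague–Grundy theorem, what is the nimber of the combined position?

All stacks use S = {2, 6, 7, 8, 9}:
G(0) = 0
G(1) = mex{} = 0
G(2) = mex{0} = 1
G(3) = mex{0} = 1
G(4) = mex{1} = 0
G(5) = mex{1} = 0
G(6) = mex{0,0} = 1
G(7) = mex{0,0,0} = 1
G(8) = mex{1,1,0,0} = 2
G(9) = mex{1,1,1,0,0} = 2
G(10) = mex{2,0,1,1,0} = 3
G(11) = mex{2,0,0,1,1} = 3
G(12) = mex{3,1,0,0,1} = 2
G(13) = mex{3,1,1,0,0} = 2
G(14) = mex{2,2,1,1,0} = 3
G(15) = mex{2,2,2,1,1} = 0
G(16) = mex{3,3,2,2,1} = 0
G(17) = mex{0,3,3,2,2} = 1
G(18) = mex{0,2,3,3,2} = 1
G(19) = mex{1,2,2,3,3} = 0
G(20) = mex{1,3,2,2,3} = 0
G(21) = mex{0,0,3,2,2} = 1
G(22) = mex{0,0,0,3,2} = 1
G(23) = mex{1,1,0,0,3} = 2
Stack A: G(23) = 2.
Stack B: G(11) = 3.
Combined Grundy value = 2 ⊕ 3 = 1.

1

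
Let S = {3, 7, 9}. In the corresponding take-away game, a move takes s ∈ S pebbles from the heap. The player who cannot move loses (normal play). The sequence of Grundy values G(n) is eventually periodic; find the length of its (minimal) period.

G(0) = 0
G(1) = mex{} = 0
G(2) = mex{} = 0
G(3) = mex{0} = 1
G(4) = mex{0} = 1
G(5) = mex{0} = 1
G(6) = mex{1} = 0
G(7) = mex{1,0} = 2
G(8) = mex{1,0} = 2
G(9) = mex{0,0,0} = 1
G(10) = mex{2,1,0} = 3
G(11) = mex{2,1,0} = 3
G(12) = mex{1,1,1} = 0
G(13) = mex{3,0,1} = 2
G(14) = mex{3,2,1} = 0
G(15) = mex{0,2,0} = 1
G(16) = mex{2,1,2} = 0
G(17) = mex{0,3,2} = 1
G(18) = mex{1,3,1} = 0
G(19) = mex{0,0,3} = 1
G(20) = mex{1,2,3} = 0
G(21) = mex{0,0,0} = 1
G(22) = mex{1,1,2} = 0
G(23) = mex{0,0,0} = 1
G(24) = mex{1,1,1} = 0
G(25) = mex{0,0,0} = 1
G(26) = mex{1,1,1} = 0
From n = 14 onward G(n+2) = G(n); since this holds over max(S) = 9 consecutive positions the period is 2 (pre-period 14).

2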